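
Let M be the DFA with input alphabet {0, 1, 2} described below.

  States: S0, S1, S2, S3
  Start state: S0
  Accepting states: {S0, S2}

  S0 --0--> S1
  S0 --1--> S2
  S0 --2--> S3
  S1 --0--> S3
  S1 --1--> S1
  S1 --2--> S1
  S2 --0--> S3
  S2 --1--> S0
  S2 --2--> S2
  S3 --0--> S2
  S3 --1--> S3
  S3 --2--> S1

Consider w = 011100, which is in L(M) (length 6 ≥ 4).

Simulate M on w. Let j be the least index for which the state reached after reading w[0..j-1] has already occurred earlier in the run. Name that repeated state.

State sequence: S0 -0-> S1 -1-> S1 -1-> S1 -1-> S1 -0-> S3 -0-> S2
First repeat at step 2: S1 was already visited.

The earliest repeat is at step j = 2: M is in S1, which it already visited at step i = 1.
Since M has 4 states, any run of length ≥ 4 visits 4+1 states, so by pigeonhole some state repeats within the first 4 steps — that repeat gives the pumpable loop.

S1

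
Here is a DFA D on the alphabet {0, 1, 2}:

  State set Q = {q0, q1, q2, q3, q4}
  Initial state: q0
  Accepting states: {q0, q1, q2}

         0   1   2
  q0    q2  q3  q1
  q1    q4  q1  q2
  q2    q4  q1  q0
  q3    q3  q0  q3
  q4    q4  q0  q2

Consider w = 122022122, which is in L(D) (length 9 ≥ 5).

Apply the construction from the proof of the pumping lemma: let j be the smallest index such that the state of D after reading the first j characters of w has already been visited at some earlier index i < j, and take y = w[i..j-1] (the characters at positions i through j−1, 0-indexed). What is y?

Run of D on w = 1 2 2 0 2 2 1 2 2:
  step 0: q0  (start)
  step 1: q3  (read 1: q0→q3)
  step 2: q3  (read 2: q3→q3)   ← first repeat (q3 seen earlier)
  step 3: q3  (read 2: q3→q3)
  step 4: q3  (read 0: q3→q3)
  step 5: q3  (read 2: q3→q3)
  step 6: q3  (read 2: q3→q3)
  step 7: q0  (read 1: q3→q0)
  step 8: q1  (read 2: q0→q1)
  step 9: q2  (read 2: q1→q2)

So i = 1, j = 2, giving x = w[0:1] = 1, y = w[1:2] = 2, z = w[2:9] = 2022122.
Check: |xy| = 2 ≤ 5 and |y| = 1 ≥ 1. Reading y takes D from q3 back to q3, so every xyⁱz is accepted.
Since D has 5 states, any run of length ≥ 5 visits 5+1 states, so by pigeonhole some state repeats within the first 5 steps — that repeat gives the pumpable loop.

2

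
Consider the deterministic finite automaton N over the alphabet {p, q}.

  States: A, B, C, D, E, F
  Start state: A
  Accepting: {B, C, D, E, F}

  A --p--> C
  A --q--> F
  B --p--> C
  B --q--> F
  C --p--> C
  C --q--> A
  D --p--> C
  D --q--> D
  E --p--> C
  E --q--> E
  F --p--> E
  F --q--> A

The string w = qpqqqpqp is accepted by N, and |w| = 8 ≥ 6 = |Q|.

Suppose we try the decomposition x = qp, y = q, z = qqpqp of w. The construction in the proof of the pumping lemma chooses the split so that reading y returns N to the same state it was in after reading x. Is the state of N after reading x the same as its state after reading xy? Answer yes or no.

Run of N on the first 3 characters of w = q p q:
  step 0: A  (start)
  step 1: F  (read q: A→F)
  step 2: E  (read p: F→E)
  step 3: E  (read q: E→E)

After x (step 2): E. After xy (step 3): E.
They match, so y = q drives N around a cycle from E back to itself; pumping y any number of times keeps N in E before reading z, and xyⁱz ∈ L(N) for every i ≥ 0.

yes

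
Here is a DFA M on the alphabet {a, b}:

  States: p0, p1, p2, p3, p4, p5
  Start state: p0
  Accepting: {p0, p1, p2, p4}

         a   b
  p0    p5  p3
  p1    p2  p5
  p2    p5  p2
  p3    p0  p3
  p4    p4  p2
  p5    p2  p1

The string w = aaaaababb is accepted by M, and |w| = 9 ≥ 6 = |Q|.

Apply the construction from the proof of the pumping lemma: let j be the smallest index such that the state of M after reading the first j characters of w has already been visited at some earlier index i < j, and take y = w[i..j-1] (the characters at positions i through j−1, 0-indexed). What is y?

aa

Run of M on w = a a a a a b a b b:
  step 0: p0  (start)
  step 1: p5  (read a: p0→p5)
  step 2: p2  (read a: p5→p2)
  step 3: p5  (read a: p2→p5)   ← first repeat (p5 seen earlier)
  step 4: p2  (read a: p5→p2)
  step 5: p5  (read a: p2→p5)
  step 6: p1  (read b: p5→p1)
  step 7: p2  (read a: p1→p2)
  step 8: p2  (read b: p2→p2)
  step 9: p2  (read b: p2→p2)

So i = 1, j = 3, giving x = w[0:1] = a, y = w[1:3] = aa, z = w[3:9] = aababb.
Check: |xy| = 3 ≤ 6 and |y| = 2 ≥ 1. Reading y takes M from p5 back to p5, so every xyⁱz is accepted.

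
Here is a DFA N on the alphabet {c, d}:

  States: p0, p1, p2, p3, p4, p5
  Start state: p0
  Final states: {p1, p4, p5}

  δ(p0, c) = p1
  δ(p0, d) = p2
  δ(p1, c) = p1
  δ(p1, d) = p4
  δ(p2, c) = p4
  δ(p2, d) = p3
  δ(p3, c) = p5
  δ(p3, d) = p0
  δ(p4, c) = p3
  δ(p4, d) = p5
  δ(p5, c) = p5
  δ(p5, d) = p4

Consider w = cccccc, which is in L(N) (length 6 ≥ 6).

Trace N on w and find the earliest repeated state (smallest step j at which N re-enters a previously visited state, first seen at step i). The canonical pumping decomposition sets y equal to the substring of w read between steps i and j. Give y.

State sequence: p0 -c-> p1 -c-> p1 -c-> p1 -c-> p1 -c-> p1 -c-> p1
First repeat at step 2: p1 was already visited.

So i = 1, j = 2, giving x = w[0:1] = c, y = w[1:2] = c, z = w[2:6] = cccc.
Check: |xy| = 2 ≤ 6 and |y| = 1 ≥ 1. Reading y takes N from p1 back to p1, so every xyⁱz is accepted.

c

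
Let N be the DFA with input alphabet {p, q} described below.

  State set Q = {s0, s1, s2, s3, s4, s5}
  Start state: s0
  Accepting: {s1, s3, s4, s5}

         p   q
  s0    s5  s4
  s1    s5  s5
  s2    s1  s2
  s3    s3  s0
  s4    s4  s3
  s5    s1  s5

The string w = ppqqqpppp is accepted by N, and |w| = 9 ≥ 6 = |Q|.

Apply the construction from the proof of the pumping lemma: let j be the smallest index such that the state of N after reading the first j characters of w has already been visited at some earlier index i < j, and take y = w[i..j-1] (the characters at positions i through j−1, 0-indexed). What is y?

Run of N on w = p p q q q p p p p:
  step 0: s0  (start)
  step 1: s5  (read p: s0→s5)
  step 2: s1  (read p: s5→s1)
  step 3: s5  (read q: s1→s5)   ← first repeat (s5 seen earlier)
  step 4: s5  (read q: s5→s5)
  step 5: s5  (read q: s5→s5)
  step 6: s1  (read p: s5→s1)
  step 7: s5  (read p: s1→s5)
  step 8: s1  (read p: s5→s1)
  step 9: s5  (read p: s1→s5)

So i = 1, j = 3, giving x = w[0:1] = p, y = w[1:3] = pq, z = w[3:9] = qqpppp.
Check: |xy| = 3 ≤ 6 and |y| = 2 ≥ 1. Reading y takes N from s5 back to s5, so every xyⁱz is accepted.

pq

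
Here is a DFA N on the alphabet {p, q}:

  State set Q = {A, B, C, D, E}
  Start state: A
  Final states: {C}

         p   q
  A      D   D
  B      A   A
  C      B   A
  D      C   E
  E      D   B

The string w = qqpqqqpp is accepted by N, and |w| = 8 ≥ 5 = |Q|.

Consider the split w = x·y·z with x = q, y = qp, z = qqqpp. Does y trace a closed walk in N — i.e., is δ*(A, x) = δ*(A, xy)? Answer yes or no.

State sequence: A -q-> D -q-> E -p-> D

After x (step 1): D. After xy (step 3): D.
They match, so y = qp drives N around a cycle from D back to itself; pumping y any number of times keeps N in D before reading z, and xyⁱz ∈ L(N) for every i ≥ 0.

yes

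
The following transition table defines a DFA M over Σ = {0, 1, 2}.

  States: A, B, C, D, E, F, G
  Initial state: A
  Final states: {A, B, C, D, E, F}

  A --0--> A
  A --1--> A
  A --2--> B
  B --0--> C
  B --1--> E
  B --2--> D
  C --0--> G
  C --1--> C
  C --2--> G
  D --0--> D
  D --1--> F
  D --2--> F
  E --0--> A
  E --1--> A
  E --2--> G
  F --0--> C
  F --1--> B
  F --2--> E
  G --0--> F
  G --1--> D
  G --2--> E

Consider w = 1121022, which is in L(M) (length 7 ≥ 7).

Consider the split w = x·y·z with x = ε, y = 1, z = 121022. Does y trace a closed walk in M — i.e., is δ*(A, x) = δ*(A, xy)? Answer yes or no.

yes

State sequence: A -1-> A

After x (step 0): A. After xy (step 1): A.
They match, so y = 1 drives M around a cycle from A back to itself; pumping y any number of times keeps M in A before reading z, and xyⁱz ∈ L(M) for every i ≥ 0.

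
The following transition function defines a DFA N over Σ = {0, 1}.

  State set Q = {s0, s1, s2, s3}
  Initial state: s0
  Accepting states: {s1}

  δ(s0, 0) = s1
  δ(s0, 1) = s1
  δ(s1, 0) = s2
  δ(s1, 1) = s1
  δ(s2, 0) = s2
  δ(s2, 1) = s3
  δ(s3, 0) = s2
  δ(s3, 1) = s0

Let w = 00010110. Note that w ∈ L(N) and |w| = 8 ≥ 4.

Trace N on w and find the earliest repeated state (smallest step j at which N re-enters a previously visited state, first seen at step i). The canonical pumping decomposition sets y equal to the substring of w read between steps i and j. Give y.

Run of N on w = 0 0 0 1 0 1 1 0:
  step 0: s0  (start)
  step 1: s1  (read 0: s0→s1)
  step 2: s2  (read 0: s1→s2)
  step 3: s2  (read 0: s2→s2)   ← first repeat (s2 seen earlier)
  step 4: s3  (read 1: s2→s3)
  step 5: s2  (read 0: s3→s2)
  step 6: s3  (read 1: s2→s3)
  step 7: s0  (read 1: s3→s0)
  step 8: s1  (read 0: s0→s1)

So i = 2, j = 3, giving x = w[0:2] = 00, y = w[2:3] = 0, z = w[3:8] = 10110.
Check: |xy| = 3 ≤ 4 and |y| = 1 ≥ 1. Reading y takes N from s2 back to s2, so every xyⁱz is accepted.
The DFA has 4 states, so the proof of the pumping lemma guarantees a repeated state among the first 4+1 visited; the segment between the two visits is the pumpable y.

0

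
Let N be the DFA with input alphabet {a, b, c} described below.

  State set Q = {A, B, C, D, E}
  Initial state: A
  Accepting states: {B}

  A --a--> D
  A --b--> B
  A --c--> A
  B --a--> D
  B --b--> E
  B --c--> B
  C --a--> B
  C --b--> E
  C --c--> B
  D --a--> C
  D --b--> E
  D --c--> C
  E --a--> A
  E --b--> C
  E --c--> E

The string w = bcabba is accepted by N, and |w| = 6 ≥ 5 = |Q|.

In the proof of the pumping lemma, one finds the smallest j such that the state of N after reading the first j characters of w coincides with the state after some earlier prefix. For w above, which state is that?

Run of N on w = b c a b b a:
  step 0: A  (start)
  step 1: B  (read b: A→B)
  step 2: B  (read c: B→B)   ← first repeat (B seen earlier)
  step 3: D  (read a: B→D)
  step 4: E  (read b: D→E)
  step 5: C  (read b: E→C)
  step 6: B  (read a: C→B)

The earliest repeat is at step j = 2: N is in B, which it already visited at step i = 1.
With |Q| = 5, pigeonhole forces a state repeat no later than step 5; the substring read between the first and second visits to that state can be pumped.

B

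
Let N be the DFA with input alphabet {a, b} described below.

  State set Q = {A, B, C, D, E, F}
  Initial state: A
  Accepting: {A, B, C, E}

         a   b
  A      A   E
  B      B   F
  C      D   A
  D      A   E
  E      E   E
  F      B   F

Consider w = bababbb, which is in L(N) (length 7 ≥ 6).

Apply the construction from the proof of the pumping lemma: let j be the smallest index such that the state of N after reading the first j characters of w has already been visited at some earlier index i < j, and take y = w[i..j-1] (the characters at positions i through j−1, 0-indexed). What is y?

a

Run of N on w = b a b a b b b:
  step 0: A  (start)
  step 1: E  (read b: A→E)
  step 2: E  (read a: E→E)   ← first repeat (E seen earlier)
  step 3: E  (read b: E→E)
  step 4: E  (read a: E→E)
  step 5: E  (read b: E→E)
  step 6: E  (read b: E→E)
  step 7: E  (read b: E→E)

So i = 1, j = 2, giving x = w[0:1] = b, y = w[1:2] = a, z = w[2:7] = babbb.
Check: |xy| = 2 ≤ 6 and |y| = 1 ≥ 1. Reading y takes N from E back to E, so every xyⁱz is accepted.
The DFA has 6 states, so the proof of the pumping lemma guarantees a repeated state among the first 6+1 visited; the segment between the two visits is the pumpable y.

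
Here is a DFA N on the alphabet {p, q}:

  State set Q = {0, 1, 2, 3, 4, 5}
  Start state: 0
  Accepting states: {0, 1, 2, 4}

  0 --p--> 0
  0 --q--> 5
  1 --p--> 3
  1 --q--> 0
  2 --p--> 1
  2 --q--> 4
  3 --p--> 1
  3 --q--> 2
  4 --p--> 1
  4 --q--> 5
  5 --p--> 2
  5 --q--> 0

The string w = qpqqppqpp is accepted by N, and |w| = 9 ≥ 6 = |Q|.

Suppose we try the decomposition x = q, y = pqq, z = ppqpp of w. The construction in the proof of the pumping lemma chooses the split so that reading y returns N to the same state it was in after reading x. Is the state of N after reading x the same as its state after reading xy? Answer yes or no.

Run of N on the first 4 characters of w = q p q q:
  step 0: 0  (start)
  step 1: 5  (read q: 0→5)
  step 2: 2  (read p: 5→2)
  step 3: 4  (read q: 2→4)
  step 4: 5  (read q: 4→5)

After x (step 1): 5. After xy (step 4): 5.
They match, so y = pqq drives N around a cycle from 5 back to itself; pumping y any number of times keeps N in 5 before reading z, and xyⁱz ∈ L(N) for every i ≥ 0.

yes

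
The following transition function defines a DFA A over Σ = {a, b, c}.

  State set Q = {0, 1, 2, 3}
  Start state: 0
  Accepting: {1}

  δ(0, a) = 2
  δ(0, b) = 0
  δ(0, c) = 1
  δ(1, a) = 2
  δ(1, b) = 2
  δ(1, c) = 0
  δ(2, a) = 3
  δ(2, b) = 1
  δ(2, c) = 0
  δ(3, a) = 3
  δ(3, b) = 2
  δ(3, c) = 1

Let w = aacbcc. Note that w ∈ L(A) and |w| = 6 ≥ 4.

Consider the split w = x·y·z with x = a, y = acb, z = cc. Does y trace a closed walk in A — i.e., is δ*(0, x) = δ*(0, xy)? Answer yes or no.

yes

Run of A on the first 4 characters of w = a a c b:
  step 0: 0  (start)
  step 1: 2  (read a: 0→2)
  step 2: 3  (read a: 2→3)
  step 3: 1  (read c: 3→1)
  step 4: 2  (read b: 1→2)

After x (step 1): 2. After xy (step 4): 2.
They match, so y = acb drives A around a cycle from 2 back to itself; pumping y any number of times keeps A in 2 before reading z, and xyⁱz ∈ L(A) for every i ≥ 0.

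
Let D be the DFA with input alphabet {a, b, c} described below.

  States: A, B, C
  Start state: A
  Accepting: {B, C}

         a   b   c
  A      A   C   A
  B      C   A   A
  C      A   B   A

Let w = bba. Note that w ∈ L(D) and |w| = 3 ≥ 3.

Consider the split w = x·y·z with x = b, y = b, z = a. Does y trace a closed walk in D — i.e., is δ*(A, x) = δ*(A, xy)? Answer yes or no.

Run of D on the first 2 characters of w = b b:
  step 0: A  (start)
  step 1: C  (read b: A→C)
  step 2: B  (read b: C→B)

After x (step 1): C. After xy (step 2): B.
They differ (C ≠ B), so y is not a cycle from the state after x; this split is not the one the pumping-lemma construction produces, and pumping y need not keep the string in L(D).

no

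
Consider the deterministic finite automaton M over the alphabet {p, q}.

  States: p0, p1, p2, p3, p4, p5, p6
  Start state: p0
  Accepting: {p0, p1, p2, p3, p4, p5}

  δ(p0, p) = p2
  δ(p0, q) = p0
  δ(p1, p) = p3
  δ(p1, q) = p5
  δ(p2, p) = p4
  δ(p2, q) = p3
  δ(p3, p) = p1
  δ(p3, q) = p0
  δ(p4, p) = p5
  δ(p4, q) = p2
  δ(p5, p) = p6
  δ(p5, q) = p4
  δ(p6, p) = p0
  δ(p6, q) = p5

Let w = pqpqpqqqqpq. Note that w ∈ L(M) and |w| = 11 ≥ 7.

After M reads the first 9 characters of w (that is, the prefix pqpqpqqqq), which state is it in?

p3

State sequence: p0 -p-> p2 -q-> p3 -p-> p1 -q-> p5 -p-> p6 -q-> p5 -q-> p4 -q-> p2 -q-> p3

After reading 9 characters, M is in state p3.
(This kind of state-tracing is the core of the pumping-lemma construction: with 7 states, pigeonhole forces a repeat within the first 7 steps.)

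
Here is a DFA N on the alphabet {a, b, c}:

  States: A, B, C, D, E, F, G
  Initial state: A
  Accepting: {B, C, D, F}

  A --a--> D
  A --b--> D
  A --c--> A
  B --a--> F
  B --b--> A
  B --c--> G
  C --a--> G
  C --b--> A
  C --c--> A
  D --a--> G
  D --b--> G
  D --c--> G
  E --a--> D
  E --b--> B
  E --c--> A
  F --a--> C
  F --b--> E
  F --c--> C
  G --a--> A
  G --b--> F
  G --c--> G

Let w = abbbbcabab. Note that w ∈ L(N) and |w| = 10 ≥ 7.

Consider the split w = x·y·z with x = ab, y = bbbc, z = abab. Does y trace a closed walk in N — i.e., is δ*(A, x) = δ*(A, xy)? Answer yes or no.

yes

State sequence: A -a-> D -b-> G -b-> F -b-> E -b-> B -c-> G

After x (step 2): G. After xy (step 6): G.
They match, so y = bbbc drives N around a cycle from G back to itself; pumping y any number of times keeps N in G before reading z, and xyⁱz ∈ L(N) for every i ≥ 0.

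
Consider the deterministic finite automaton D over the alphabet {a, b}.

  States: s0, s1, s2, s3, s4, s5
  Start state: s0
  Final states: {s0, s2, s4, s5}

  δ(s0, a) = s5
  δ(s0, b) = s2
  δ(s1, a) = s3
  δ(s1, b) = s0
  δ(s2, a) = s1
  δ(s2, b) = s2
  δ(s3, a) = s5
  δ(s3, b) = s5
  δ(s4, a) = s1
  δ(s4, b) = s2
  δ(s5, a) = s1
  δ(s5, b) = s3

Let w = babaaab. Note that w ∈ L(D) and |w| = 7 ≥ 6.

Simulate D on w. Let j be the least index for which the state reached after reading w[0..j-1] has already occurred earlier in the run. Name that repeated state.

s0

State sequence: s0 -b-> s2 -a-> s1 -b-> s0 -a-> s5 -a-> s1 -a-> s3 -b-> s5
First repeat at step 3: s0 was already visited.

The earliest repeat is at step j = 3: D is in s0, which it already visited at step i = 0.
With |Q| = 6, pigeonhole forces a state repeat no later than step 6; the substring read between the first and second visits to that state can be pumped.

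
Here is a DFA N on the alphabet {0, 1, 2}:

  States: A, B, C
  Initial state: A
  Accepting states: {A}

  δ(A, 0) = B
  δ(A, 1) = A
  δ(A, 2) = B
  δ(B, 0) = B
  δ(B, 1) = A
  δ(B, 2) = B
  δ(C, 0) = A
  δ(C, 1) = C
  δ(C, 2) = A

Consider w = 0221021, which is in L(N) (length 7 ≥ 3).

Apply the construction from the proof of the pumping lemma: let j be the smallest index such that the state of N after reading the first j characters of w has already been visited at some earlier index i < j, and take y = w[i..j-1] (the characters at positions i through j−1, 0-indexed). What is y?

2

Run of N on w = 0 2 2 1 0 2 1:
  step 0: A  (start)
  step 1: B  (read 0: A→B)
  step 2: B  (read 2: B→B)   ← first repeat (B seen earlier)
  step 3: B  (read 2: B→B)
  step 4: A  (read 1: B→A)
  step 5: B  (read 0: A→B)
  step 6: B  (read 2: B→B)
  step 7: A  (read 1: B→A)

So i = 1, j = 2, giving x = w[0:1] = 0, y = w[1:2] = 2, z = w[2:7] = 21021.
Check: |xy| = 2 ≤ 3 and |y| = 1 ≥ 1. Reading y takes N from B back to B, so every xyⁱz is accepted.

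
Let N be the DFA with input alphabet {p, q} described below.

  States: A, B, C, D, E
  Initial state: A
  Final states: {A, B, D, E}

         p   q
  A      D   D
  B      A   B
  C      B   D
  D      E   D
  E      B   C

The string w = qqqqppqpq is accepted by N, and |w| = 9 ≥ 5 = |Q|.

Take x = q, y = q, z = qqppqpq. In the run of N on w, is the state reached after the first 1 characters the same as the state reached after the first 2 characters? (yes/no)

yes

State sequence: A -q-> D -q-> D

After x (step 1): D. After xy (step 2): D.
They match, so y = q drives N around a cycle from D back to itself; pumping y any number of times keeps N in D before reading z, and xyⁱz ∈ L(N) for every i ≥ 0.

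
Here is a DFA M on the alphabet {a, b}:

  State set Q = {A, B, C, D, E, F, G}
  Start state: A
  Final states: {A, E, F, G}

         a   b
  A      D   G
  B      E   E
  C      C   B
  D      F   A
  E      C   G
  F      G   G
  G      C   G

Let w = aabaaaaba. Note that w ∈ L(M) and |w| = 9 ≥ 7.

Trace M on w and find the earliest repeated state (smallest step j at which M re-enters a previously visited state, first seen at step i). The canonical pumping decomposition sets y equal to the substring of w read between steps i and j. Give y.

State sequence: A -a-> D -a-> F -b-> G -a-> C -a-> C -a-> C -a-> C -b-> B -a-> E
First repeat at step 5: C was already visited.

So i = 4, j = 5, giving x = w[0:4] = aaba, y = w[4:5] = a, z = w[5:9] = aaba.
Check: |xy| = 5 ≤ 7 and |y| = 1 ≥ 1. Reading y takes M from C back to C, so every xyⁱz is accepted.

a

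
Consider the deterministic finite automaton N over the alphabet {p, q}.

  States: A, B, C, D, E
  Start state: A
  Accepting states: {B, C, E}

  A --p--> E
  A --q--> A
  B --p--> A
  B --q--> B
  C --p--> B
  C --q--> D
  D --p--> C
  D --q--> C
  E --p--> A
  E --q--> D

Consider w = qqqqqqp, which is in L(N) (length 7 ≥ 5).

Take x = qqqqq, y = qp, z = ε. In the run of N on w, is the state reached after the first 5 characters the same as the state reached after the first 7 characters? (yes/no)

no

State sequence: A -q-> A -q-> A -q-> A -q-> A -q-> A -q-> A -p-> E

After x (step 5): A. After xy (step 7): E.
They differ (A ≠ E), so y is not a cycle from the state after x; this split is not the one the pumping-lemma construction produces, and pumping y need not keep the string in L(N).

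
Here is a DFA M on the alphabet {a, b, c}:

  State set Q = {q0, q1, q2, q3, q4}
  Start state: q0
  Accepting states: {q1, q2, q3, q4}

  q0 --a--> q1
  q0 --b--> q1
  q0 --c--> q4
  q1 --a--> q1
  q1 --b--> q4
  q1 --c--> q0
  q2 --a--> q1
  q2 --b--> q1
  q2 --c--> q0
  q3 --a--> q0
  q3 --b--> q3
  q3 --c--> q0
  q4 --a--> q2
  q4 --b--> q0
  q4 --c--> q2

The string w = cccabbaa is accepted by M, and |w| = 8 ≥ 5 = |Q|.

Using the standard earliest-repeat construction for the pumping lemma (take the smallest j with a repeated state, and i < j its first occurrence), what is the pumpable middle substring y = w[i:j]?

ccc

Run of M on w = c c c a b b a a:
  step 0: q0  (start)
  step 1: q4  (read c: q0→q4)
  step 2: q2  (read c: q4→q2)
  step 3: q0  (read c: q2→q0)   ← first repeat (q0 seen earlier)
  step 4: q1  (read a: q0→q1)
  step 5: q4  (read b: q1→q4)
  step 6: q0  (read b: q4→q0)
  step 7: q1  (read a: q0→q1)
  step 8: q1  (read a: q1→q1)

So i = 0, j = 3, giving x = w[0:0] = ε, y = w[0:3] = ccc, z = w[3:8] = abbaa.
Check: |xy| = 3 ≤ 5 and |y| = 3 ≥ 1. Reading y takes M from q0 back to q0, so every xyⁱz is accepted.
Pumping length from the standard proof: p = 5 (the number of states). The repeated state found above gives |xy| = j ≤ 5 and |y| = j − i ≥ 1.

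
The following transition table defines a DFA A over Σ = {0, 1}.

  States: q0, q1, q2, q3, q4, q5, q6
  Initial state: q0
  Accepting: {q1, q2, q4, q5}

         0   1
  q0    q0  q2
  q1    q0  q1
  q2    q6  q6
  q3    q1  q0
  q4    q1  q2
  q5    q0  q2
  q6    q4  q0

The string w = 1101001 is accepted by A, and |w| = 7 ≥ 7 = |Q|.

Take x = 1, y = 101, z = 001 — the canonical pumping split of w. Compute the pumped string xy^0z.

1001

xy⁰z = xz = 1·001 = 1001.
Reading y = 101 takes A from q2 back to q2, so after x the machine is still in q2, and z then leads to the accepting state q2. Hence 1001 ∈ L(A).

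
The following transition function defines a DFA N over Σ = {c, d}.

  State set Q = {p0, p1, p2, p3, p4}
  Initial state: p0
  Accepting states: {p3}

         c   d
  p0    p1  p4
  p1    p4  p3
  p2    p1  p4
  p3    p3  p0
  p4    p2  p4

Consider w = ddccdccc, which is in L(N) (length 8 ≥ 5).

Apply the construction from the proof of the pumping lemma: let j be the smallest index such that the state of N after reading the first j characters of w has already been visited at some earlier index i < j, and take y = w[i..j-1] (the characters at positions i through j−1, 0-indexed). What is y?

d

State sequence: p0 -d-> p4 -d-> p4 -c-> p2 -c-> p1 -d-> p3 -c-> p3 -c-> p3 -c-> p3
First repeat at step 2: p4 was already visited.

So i = 1, j = 2, giving x = w[0:1] = d, y = w[1:2] = d, z = w[2:8] = ccdccc.
Check: |xy| = 2 ≤ 5 and |y| = 1 ≥ 1. Reading y takes N from p4 back to p4, so every xyⁱz is accepted.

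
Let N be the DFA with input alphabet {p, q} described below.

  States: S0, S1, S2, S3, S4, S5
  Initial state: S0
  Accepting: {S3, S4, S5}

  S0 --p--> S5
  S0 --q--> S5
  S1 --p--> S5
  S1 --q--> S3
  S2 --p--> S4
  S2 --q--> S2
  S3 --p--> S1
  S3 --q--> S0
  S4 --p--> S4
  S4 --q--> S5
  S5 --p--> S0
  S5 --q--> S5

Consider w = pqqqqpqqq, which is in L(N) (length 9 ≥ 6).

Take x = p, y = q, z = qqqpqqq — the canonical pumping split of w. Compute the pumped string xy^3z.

pqqqqqqpqqq

xy^3z = p·q·q·q·qqqpqqq = pqqqqqqpqqq.
Reading y = q takes N from S5 back to S5, so after x·y·y·y the machine is still in S5, and z then leads to the accepting state S5. Hence pqqqqqqpqqq ∈ L(N).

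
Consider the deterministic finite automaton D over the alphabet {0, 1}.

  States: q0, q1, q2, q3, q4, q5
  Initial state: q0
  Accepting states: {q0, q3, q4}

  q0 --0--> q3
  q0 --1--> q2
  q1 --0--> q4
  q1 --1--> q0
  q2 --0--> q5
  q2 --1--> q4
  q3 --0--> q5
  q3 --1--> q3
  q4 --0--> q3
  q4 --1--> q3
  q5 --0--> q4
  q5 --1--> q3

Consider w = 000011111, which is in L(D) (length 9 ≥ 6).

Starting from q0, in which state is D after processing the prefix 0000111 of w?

State sequence: q0 -0-> q3 -0-> q5 -0-> q4 -0-> q3 -1-> q3 -1-> q3 -1-> q3

After reading 7 characters, D is in state q3.
(This kind of state-tracing is the core of the pumping-lemma construction: with 6 states, pigeonhole forces a repeat within the first 6 steps.)

q3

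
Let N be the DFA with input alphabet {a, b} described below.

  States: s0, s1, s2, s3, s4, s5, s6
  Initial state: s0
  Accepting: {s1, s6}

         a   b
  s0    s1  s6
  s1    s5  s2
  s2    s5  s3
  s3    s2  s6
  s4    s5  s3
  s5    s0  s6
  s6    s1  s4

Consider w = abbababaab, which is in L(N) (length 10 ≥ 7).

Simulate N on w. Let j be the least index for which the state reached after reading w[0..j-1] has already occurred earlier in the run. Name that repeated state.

State sequence: s0 -a-> s1 -b-> s2 -b-> s3 -a-> s2 -b-> s3 -a-> s2 -b-> s3 -a-> s2 -a-> s5 -b-> s6
First repeat at step 4: s2 was already visited.

The earliest repeat is at step j = 4: N is in s2, which it already visited at step i = 2.
Pumping length from the standard proof: p = 7 (the number of states). The repeated state found above gives |xy| = j ≤ 7 and |y| = j − i ≥ 1.

s2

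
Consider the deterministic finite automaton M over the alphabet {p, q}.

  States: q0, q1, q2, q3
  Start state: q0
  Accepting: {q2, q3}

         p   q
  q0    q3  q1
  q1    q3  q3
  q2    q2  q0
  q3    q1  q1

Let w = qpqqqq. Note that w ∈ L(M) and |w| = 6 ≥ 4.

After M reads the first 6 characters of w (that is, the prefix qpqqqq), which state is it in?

q3

State sequence: q0 -q-> q1 -p-> q3 -q-> q1 -q-> q3 -q-> q1 -q-> q3

After reading 6 characters, M is in state q3.
(This kind of state-tracing is the core of the pumping-lemma construction: with 4 states, pigeonhole forces a repeat within the first 4 steps.)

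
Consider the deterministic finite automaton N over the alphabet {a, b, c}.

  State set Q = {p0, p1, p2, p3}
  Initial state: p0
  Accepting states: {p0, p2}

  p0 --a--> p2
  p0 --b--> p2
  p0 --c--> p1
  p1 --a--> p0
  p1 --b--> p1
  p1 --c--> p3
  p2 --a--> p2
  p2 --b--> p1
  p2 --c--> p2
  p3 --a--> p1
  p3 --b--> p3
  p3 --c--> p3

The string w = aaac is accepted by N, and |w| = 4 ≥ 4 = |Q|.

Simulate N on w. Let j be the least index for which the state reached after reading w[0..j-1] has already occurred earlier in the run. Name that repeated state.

Run of N on w = a a a c:
  step 0: p0  (start)
  step 1: p2  (read a: p0→p2)
  step 2: p2  (read a: p2→p2)   ← first repeat (p2 seen earlier)
  step 3: p2  (read a: p2→p2)
  step 4: p2  (read c: p2→p2)

The earliest repeat is at step j = 2: N is in p2, which it already visited at step i = 1.
Pumping length from the standard proof: p = 4 (the number of states). The repeated state found above gives |xy| = j ≤ 4 and |y| = j − i ≥ 1.

p2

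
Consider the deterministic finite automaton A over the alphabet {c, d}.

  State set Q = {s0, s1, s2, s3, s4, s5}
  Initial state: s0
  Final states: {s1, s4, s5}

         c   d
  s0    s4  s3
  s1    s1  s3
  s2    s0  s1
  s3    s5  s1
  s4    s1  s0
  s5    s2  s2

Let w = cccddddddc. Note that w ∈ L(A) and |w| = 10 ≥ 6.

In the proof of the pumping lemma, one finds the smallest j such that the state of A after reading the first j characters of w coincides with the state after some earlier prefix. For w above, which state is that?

State sequence: s0 -c-> s4 -c-> s1 -c-> s1 -d-> s3 -d-> s1 -d-> s3 -d-> s1 -d-> s3 -d-> s1 -c-> s1
First repeat at step 3: s1 was already visited.

The earliest repeat is at step j = 3: A is in s1, which it already visited at step i = 2.

s1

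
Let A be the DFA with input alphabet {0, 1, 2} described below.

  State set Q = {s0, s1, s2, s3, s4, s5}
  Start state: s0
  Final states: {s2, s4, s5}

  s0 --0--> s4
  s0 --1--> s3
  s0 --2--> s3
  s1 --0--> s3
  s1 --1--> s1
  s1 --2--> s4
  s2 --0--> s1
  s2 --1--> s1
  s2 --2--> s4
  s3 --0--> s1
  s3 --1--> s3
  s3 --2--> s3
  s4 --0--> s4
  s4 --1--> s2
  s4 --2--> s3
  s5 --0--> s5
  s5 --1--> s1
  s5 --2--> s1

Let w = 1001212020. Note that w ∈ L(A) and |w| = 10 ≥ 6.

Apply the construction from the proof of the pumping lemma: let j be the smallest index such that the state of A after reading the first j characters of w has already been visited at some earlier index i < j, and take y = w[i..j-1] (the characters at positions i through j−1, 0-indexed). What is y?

State sequence: s0 -1-> s3 -0-> s1 -0-> s3 -1-> s3 -2-> s3 -1-> s3 -2-> s3 -0-> s1 -2-> s4 -0-> s4
First repeat at step 3: s3 was already visited.

So i = 1, j = 3, giving x = w[0:1] = 1, y = w[1:3] = 00, z = w[3:10] = 1212020.
Check: |xy| = 3 ≤ 6 and |y| = 2 ≥ 1. Reading y takes A from s3 back to s3, so every xyⁱz is accepted.

00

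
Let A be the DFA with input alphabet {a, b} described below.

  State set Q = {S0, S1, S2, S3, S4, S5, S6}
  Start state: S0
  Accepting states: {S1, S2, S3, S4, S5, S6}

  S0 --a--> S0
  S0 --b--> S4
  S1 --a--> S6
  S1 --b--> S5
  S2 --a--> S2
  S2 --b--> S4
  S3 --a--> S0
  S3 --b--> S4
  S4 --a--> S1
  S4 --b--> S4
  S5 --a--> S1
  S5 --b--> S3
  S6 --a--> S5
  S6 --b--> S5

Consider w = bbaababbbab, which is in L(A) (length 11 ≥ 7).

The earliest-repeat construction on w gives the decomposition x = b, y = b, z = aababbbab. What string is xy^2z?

xy^2z = b·b·b·aababbbab = bbbaababbbab.
Reading y = b takes A from S4 back to S4, so after x·y·y the machine is still in S4, and z then leads to the accepting state S5. Hence bbbaababbbab ∈ L(A).

bbbaababbbab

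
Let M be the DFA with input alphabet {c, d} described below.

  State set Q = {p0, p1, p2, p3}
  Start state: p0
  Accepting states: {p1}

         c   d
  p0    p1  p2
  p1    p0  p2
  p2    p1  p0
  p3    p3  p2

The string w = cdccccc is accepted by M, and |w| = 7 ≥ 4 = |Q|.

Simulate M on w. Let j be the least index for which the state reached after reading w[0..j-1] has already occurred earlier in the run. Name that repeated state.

State sequence: p0 -c-> p1 -d-> p2 -c-> p1 -c-> p0 -c-> p1 -c-> p0 -c-> p1
First repeat at step 3: p1 was already visited.

The earliest repeat is at step j = 3: M is in p1, which it already visited at step i = 1.
The DFA has 4 states, so the proof of the pumping lemma guarantees a repeated state among the first 4+1 visited; the segment between the two visits is the pumpable y.

p1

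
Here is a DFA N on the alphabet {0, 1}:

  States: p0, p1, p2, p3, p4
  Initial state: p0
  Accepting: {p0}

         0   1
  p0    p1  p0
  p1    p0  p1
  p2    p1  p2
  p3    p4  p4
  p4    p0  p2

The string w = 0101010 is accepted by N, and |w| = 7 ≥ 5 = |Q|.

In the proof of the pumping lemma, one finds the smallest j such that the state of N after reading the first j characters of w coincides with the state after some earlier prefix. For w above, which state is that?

p1

State sequence: p0 -0-> p1 -1-> p1 -0-> p0 -1-> p0 -0-> p1 -1-> p1 -0-> p0
First repeat at step 2: p1 was already visited.

The earliest repeat is at step j = 2: N is in p1, which it already visited at step i = 1.
Pumping length from the standard proof: p = 5 (the number of states). The repeated state found above gives |xy| = j ≤ 5 and |y| = j − i ≥ 1.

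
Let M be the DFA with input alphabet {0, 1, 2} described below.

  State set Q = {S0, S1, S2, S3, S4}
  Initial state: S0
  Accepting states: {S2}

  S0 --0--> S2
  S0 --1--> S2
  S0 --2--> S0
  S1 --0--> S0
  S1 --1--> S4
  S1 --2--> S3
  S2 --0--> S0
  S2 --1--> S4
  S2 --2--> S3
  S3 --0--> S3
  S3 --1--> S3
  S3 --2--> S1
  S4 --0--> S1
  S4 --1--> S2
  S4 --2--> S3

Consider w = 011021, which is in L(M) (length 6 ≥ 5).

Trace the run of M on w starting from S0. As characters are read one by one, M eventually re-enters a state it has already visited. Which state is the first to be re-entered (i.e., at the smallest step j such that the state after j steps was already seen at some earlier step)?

S2

Run of M on w = 0 1 1 0 2 1:
  step 0: S0  (start)
  step 1: S2  (read 0: S0→S2)
  step 2: S4  (read 1: S2→S4)
  step 3: S2  (read 1: S4→S2)   ← first repeat (S2 seen earlier)
  step 4: S0  (read 0: S2→S0)
  step 5: S0  (read 2: S0→S0)
  step 6: S2  (read 1: S0→S2)

The earliest repeat is at step j = 3: M is in S2, which it already visited at step i = 1.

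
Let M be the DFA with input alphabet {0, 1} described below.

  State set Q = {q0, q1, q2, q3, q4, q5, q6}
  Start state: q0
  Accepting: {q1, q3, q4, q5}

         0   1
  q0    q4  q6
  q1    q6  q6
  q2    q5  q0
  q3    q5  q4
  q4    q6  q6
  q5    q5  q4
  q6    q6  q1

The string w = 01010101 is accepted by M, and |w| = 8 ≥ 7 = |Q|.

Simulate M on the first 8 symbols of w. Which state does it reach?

Run of M on the first 8 characters of w = 0 1 0 1 0 1 0 1:
  step 0: q0  (start)
  step 1: q4  (read 0: q0→q4)
  step 2: q6  (read 1: q4→q6)
  step 3: q6  (read 0: q6→q6)
  step 4: q1  (read 1: q6→q1)
  step 5: q6  (read 0: q1→q6)
  step 6: q1  (read 1: q6→q1)
  step 7: q6  (read 0: q1→q6)
  step 8: q1  (read 1: q6→q1)

After reading 8 characters, M is in state q1.

q1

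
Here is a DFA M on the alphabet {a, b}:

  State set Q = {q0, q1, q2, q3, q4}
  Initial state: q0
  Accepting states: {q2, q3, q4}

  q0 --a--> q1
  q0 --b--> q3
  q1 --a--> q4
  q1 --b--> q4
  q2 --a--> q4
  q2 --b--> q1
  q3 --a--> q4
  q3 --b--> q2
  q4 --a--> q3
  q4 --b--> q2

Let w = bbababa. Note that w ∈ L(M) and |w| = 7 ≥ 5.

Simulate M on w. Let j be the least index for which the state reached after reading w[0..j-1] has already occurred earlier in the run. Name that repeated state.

q2

State sequence: q0 -b-> q3 -b-> q2 -a-> q4 -b-> q2 -a-> q4 -b-> q2 -a-> q4
First repeat at step 4: q2 was already visited.

The earliest repeat is at step j = 4: M is in q2, which it already visited at step i = 2.
Pumping length from the standard proof: p = 5 (the number of states). The repeated state found above gives |xy| = j ≤ 5 and |y| = j − i ≥ 1.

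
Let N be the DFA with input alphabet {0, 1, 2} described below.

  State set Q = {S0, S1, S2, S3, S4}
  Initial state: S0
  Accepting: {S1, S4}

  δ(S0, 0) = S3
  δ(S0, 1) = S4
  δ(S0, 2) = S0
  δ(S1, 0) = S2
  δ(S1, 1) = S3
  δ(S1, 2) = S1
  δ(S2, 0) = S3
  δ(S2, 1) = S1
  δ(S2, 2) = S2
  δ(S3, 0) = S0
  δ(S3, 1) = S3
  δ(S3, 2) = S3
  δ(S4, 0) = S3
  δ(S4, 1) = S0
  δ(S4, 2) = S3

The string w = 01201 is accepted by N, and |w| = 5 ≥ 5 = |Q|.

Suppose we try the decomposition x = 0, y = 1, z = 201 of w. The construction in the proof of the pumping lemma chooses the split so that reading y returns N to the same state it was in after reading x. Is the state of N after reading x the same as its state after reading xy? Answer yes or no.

Run of N on the first 2 characters of w = 0 1:
  step 0: S0  (start)
  step 1: S3  (read 0: S0→S3)
  step 2: S3  (read 1: S3→S3)

After x (step 1): S3. After xy (step 2): S3.
They match, so y = 1 drives N around a cycle from S3 back to itself; pumping y any number of times keeps N in S3 before reading z, and xyⁱz ∈ L(N) for every i ≥ 0.

yes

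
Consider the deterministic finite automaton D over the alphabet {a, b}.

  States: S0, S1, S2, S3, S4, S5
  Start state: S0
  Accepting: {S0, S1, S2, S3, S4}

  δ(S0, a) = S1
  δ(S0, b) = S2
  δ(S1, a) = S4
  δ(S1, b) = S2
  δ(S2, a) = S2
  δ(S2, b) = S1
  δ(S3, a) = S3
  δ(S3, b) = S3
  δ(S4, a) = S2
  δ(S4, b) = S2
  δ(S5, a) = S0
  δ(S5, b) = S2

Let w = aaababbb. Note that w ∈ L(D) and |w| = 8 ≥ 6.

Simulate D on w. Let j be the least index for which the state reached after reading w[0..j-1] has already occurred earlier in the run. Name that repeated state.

S1

Run of D on w = a a a b a b b b:
  step 0: S0  (start)
  step 1: S1  (read a: S0→S1)
  step 2: S4  (read a: S1→S4)
  step 3: S2  (read a: S4→S2)
  step 4: S1  (read b: S2→S1)   ← first repeat (S1 seen earlier)
  step 5: S4  (read a: S1→S4)
  step 6: S2  (read b: S4→S2)
  step 7: S1  (read b: S2→S1)
  step 8: S2  (read b: S1→S2)

The earliest repeat is at step j = 4: D is in S1, which it already visited at step i = 1.
Pumping length from the standard proof: p = 6 (the number of states). The repeated state found above gives |xy| = j ≤ 6 and |y| = j − i ≥ 1.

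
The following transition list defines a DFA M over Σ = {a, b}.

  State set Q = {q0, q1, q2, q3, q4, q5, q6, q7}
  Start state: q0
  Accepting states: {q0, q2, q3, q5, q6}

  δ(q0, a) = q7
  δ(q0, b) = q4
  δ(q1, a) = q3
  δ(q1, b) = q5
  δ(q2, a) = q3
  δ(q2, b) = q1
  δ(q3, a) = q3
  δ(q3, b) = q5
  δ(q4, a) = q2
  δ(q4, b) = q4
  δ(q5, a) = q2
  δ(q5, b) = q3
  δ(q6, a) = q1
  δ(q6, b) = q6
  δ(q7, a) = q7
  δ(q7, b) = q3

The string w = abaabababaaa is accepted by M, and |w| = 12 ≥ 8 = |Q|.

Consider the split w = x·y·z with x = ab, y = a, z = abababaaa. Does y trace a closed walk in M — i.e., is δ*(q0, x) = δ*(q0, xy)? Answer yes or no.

Run of M on the first 3 characters of w = a b a:
  step 0: q0  (start)
  step 1: q7  (read a: q0→q7)
  step 2: q3  (read b: q7→q3)
  step 3: q3  (read a: q3→q3)

After x (step 2): q3. After xy (step 3): q3.
They match, so y = a drives M around a cycle from q3 back to itself; pumping y any number of times keeps M in q3 before reading z, and xyⁱz ∈ L(M) for every i ≥ 0.

yes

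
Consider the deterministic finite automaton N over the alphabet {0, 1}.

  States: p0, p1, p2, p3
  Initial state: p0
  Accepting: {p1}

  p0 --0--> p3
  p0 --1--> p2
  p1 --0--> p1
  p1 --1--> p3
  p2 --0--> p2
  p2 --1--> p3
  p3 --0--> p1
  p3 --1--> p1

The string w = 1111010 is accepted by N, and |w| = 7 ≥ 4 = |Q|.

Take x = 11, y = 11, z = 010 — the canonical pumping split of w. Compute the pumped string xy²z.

xy^2z = 11·11·11·010 = 111111010.
Reading y = 11 takes N from p3 back to p3, so after x·y·y the machine is still in p3, and z then leads to the accepting state p1. Hence 111111010 ∈ L(N).

111111010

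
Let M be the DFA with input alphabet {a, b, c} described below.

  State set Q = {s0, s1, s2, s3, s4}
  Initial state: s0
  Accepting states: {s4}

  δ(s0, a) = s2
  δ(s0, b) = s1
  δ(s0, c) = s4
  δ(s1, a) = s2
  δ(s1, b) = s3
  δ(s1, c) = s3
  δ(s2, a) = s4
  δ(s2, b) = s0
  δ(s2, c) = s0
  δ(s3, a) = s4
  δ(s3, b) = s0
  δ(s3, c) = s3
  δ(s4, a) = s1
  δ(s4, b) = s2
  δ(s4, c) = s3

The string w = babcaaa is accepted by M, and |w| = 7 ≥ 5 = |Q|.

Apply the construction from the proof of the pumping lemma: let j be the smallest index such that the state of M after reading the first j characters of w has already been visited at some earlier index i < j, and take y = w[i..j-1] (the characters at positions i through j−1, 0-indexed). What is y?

bab

Run of M on w = b a b c a a a:
  step 0: s0  (start)
  step 1: s1  (read b: s0→s1)
  step 2: s2  (read a: s1→s2)
  step 3: s0  (read b: s2→s0)   ← first repeat (s0 seen earlier)
  step 4: s4  (read c: s0→s4)
  step 5: s1  (read a: s4→s1)
  step 6: s2  (read a: s1→s2)
  step 7: s4  (read a: s2→s4)

So i = 0, j = 3, giving x = w[0:0] = ε, y = w[0:3] = bab, z = w[3:7] = caaa.
Check: |xy| = 3 ≤ 5 and |y| = 3 ≥ 1. Reading y takes M from s0 back to s0, so every xyⁱz is accepted.
The DFA has 5 states, so the proof of the pumping lemma guarantees a repeated state among the first 5+1 visited; the segment between the two visits is the pumpable y.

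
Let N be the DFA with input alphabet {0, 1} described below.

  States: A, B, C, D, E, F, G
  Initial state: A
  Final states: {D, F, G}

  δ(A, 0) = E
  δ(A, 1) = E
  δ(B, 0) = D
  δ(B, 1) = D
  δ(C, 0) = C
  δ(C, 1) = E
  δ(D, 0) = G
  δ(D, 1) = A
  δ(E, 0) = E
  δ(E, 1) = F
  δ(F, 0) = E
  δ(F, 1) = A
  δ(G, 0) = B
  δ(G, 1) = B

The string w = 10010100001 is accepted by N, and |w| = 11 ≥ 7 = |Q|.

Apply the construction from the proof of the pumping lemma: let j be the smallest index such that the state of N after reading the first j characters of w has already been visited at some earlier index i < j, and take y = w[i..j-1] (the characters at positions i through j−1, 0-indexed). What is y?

0

State sequence: A -1-> E -0-> E -0-> E -1-> F -0-> E -1-> F -0-> E -0-> E -0-> E -0-> E -1-> F
First repeat at step 2: E was already visited.

So i = 1, j = 2, giving x = w[0:1] = 1, y = w[1:2] = 0, z = w[2:11] = 010100001.
Check: |xy| = 2 ≤ 7 and |y| = 1 ≥ 1. Reading y takes N from E back to E, so every xyⁱz is accepted.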